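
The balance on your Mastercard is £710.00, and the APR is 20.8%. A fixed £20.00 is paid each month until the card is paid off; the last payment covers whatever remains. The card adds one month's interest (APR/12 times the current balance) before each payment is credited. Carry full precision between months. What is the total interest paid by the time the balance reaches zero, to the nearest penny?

Monthly rate r = 20.8%/12 = 1.73333% = 0.0173333.
Payoff takes n = ⌈−ln(1 − rB₀/P)/ln(1+r)⌉ = ⌈55.594⌉ = 56 payments; the last is £11.93.
Total paid = 55·£20.00 + £11.93 = £1,111.93.
Total interest = total paid − principal = £1,111.93 − £710.00 = £401.93.

£401.93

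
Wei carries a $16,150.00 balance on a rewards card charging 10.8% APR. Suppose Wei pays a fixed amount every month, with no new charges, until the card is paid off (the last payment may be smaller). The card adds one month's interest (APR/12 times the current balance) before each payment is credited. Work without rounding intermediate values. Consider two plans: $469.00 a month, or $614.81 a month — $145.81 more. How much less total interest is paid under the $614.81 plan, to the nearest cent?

Monthly rate r = 10.8%/12 = 0.9% = 0.009.
At $469.00/mo: n = ⌈−ln(1 − rB₀/P)/ln(1+r)⌉ = 42 payments (last $188.46); total interest = total paid − $16,150.00 = $3,267.46.
At $614.81/mo: 31 payments (last $64.62); total interest $2,358.92.
Interest saved = $3,267.46 − $2,358.92 = $908.54.

$908.54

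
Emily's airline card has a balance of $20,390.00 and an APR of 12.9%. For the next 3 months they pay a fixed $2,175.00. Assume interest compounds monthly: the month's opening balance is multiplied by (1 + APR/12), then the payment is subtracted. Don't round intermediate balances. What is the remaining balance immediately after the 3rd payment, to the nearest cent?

$14,459.28

Monthly rate r = 12.9%/12 = 1.075% = 0.01075.
Each month: B ← B·(1+r) − $2,175.00.
Month 1: interest $219.19; balance after payment $18,434.19.
Month 2: interest $198.17; balance after payment $16,457.36.
Month 3: interest $176.92; balance after payment $14,459.28.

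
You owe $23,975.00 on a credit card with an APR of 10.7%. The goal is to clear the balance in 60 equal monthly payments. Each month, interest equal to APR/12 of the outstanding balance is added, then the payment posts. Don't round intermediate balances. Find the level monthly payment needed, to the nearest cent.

$517.69

Monthly rate r = 10.7%/12 = 0.891667% = 0.00891667.
Level-payment amortization: P = B₀·r / (1 − (1+r)^(−n)) = 23975.00·0.00891667 / (1 − 1.00892^(−60)).
Denominator 1 − (1+r)^(−60) = 0.412940368.
P = 213.777 / 0.412940368 ≈ 517.69.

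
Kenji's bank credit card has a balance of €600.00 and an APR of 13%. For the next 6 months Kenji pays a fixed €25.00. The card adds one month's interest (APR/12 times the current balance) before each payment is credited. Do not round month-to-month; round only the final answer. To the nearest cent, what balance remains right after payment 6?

€485.95

Monthly rate r = 13%/12 = 1.08333% = 0.0108333.
Each month: B ← B·(1+r) − €25.00.
Month 1: interest €6.50; balance after payment €581.50.
Month 2: interest €6.30; balance after payment €562.80.
Month 3: interest €6.10; balance after payment €543.90.
Month 4: interest €5.89; balance after payment €524.79.
Month 5: interest €5.69; balance after payment €505.47.
Month 6: interest €5.48; balance after payment €485.95.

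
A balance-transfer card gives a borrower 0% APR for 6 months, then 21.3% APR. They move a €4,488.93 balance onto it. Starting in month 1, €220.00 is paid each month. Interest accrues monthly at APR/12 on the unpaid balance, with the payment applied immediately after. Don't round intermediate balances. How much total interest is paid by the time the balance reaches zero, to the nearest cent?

Promo months 1–6 at r₀ = 0%/12 = 0; months 7+ at r₁ = 21.3%/12 = 0.01775.
After month 6 (no interest yet): B = €4,488.93 − 6·€220.00 = €3,168.93.
Then at r₁ with €220.00/mo: n₂ = −ln(1 − r₁·B/P)/ln(1+r₁) ≈ 16.78 → 17 more payments.
Total paid = 22·€220.00 + €172.49 = €5,012.49; interest = €5,012.49 − €4,488.93 = €523.56.

€523.56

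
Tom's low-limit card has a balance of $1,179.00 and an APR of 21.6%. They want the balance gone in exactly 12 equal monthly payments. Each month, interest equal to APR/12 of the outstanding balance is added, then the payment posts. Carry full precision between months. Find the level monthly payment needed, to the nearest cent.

Monthly rate r = 21.6%/12 = 1.8% = 0.018.
Level-payment amortization: P = B₀·r / (1 − (1+r)^(−n)) = 1179.00·0.018 / (1 − 1.018^(−12)).
Denominator 1 − (1+r)^(−12) = 0.192715407.
P = 21.222 / 0.192715407 ≈ 110.12.

$110.12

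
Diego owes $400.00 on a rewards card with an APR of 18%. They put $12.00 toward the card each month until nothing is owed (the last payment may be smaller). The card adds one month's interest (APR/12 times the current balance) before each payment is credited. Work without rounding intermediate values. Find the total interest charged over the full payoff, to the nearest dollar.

$159

Monthly rate r = 18%/12 = 1.5% = 0.015.
Payoff takes n = ⌈−ln(1 − rB₀/P)/ln(1+r)⌉ = ⌈46.556⌉ = 47 payments; the last is $6.69.
Total paid = 46·$12.00 + $6.69 = $558.69.
Total interest = total paid − principal = $558.69 − $400.00 = $158.69.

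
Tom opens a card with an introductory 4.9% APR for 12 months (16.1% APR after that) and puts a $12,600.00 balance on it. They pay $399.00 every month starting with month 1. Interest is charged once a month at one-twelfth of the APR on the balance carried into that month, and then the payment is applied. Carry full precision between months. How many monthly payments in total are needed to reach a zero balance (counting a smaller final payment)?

Promo months 1–12 at r₀ = 4.9%/12 = 0.00408333; months 13+ at r₁ = 16.1%/12 = 0.0134167.
After month 12: iterate B ← B·(1+r₀) − $399.00 for 12 months → $8,334.45.
Then at r₁ with $399.00/mo: n₂ = −ln(1 − r₁·B/P)/ln(1+r₁) ≈ 24.67 → 25 more payments.

37 months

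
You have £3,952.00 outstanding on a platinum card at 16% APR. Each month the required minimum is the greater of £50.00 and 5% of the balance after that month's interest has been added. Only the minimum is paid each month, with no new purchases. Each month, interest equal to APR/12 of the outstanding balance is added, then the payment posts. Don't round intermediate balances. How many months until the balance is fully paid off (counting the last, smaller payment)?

60 months

Monthly rate r = 16%/12 = 1.33333% = 0.0133333.
While 5% of the post-interest balance exceeds £50.00, each month B ← (B·(1+r))·(1 − 0.05), i.e. B shrinks by the factor (1+r)·0.95 = 0.96267.
This holds for months 1–37. Entering month 38 the balance is £967.00; 5% of the post-interest balance is now below £50.00, so the flat £50.00 minimum applies from here.
From month 38 a fixed £50.00 at rate r clears £967.00 in 23 more payments. Total: 37 + 23 = 60 months.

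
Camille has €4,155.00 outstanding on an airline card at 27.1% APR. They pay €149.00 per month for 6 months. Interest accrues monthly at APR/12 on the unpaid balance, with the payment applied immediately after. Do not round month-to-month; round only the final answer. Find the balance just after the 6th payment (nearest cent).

Monthly rate r = 27.1%/12 = 2.25833% = 0.0225833.
Each month: B ← B·(1+r) − €149.00.
Month 1: interest €93.83; balance after payment €4,099.83.
Month 2: interest €92.59; balance after payment €4,043.42.
Month 3: interest €91.31; balance after payment €3,985.74.
Month 4: interest €90.01; balance after payment €3,926.75.
Month 5: interest €88.68; balance after payment €3,866.43.
Month 6: interest €87.32; balance after payment €3,804.74.

€3,804.74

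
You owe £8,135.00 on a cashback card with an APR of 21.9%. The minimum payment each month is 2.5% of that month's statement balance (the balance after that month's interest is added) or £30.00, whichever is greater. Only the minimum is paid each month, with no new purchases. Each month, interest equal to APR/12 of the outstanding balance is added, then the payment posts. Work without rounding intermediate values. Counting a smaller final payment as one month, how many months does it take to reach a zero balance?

Monthly rate r = 21.9%/12 = 1.825% = 0.01825.
While 2.5% of the post-interest balance exceeds £30.00, each month B ← (B·(1+r))·(1 − 0.025), i.e. B shrinks by the factor (1+r)·0.975 = 0.99279.
This holds for months 1–268. Entering month 269 the balance is £1,171.06; 2.5% of the post-interest balance is now below £30.00, so the flat £30.00 minimum applies from here.
From month 269 a fixed £30.00 at rate r clears £1,171.06 in 69 more payments. Total: 268 + 69 = 337 months.

337 months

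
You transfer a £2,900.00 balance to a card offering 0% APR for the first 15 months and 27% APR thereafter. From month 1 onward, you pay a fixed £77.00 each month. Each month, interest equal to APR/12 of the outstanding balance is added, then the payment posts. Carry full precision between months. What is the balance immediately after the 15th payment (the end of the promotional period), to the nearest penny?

Promo months 1–15 at r₀ = 0%/12 = 0; months 16+ at r₁ = 27%/12 = 0.0225.
After month 15 (no interest yet): B = £2,900.00 − 15·£77.00 = £1,745.00.

£1,745.00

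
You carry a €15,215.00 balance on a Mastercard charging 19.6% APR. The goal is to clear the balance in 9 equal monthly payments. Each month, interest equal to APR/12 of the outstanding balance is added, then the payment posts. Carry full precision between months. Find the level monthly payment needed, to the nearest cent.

Monthly rate r = 19.6%/12 = 1.63333% = 0.0163333.
Level-payment amortization: P = B₀·r / (1 − (1+r)^(−n)) = 15215.00·0.0163333 / (1 − 1.01633^(−9)).
Denominator 1 − (1+r)^(−9) = 0.135680178.
P = 248.512 / 0.135680178 ≈ 1831.60.

€1,831.60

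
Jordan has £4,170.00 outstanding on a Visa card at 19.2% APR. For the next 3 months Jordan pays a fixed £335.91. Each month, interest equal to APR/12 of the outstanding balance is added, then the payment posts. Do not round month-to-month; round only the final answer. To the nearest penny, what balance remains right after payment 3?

Monthly rate r = 19.2%/12 = 1.6% = 0.016.
Each month: B ← B·(1+r) − £335.91.
Month 1: interest £66.72; balance after payment £3,900.81.
Month 2: interest £62.41; balance after payment £3,627.31.
Month 3: interest £58.04; balance after payment £3,349.44.

£3,349.44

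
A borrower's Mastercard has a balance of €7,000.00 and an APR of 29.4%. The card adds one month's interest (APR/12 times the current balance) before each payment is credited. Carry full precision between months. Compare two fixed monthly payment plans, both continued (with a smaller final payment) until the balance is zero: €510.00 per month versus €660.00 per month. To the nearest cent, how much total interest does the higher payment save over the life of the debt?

Monthly rate r = 29.4%/12 = 2.45% = 0.0245.
At €510.00/mo: n = ⌈−ln(1 − rB₀/P)/ln(1+r)⌉ = 17 payments (last €476.81); total interest = total paid − €7,000.00 = €1,636.81.
At €660.00/mo: 13 payments (last €286.74); total interest €1,206.74.
Interest saved = €1,636.81 − €1,206.74 = €430.07.

€430.07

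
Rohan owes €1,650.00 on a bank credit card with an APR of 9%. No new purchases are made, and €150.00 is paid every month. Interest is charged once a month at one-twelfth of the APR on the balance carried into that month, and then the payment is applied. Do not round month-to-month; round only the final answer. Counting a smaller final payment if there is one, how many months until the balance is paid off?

Monthly rate r = 9%/12 = 0.75% = 0.0075.
Recurrence: B ← B·(1+r) − €150.00.
Month 1: interest €12.38; balance after payment €1,512.38.
Month 2: interest €11.34; balance after payment €1,373.72.
Closed form: n = −ln(1 − rB₀/P)/ln(1+r) = −ln(0.9175)/ln(1.0075) ≈ 11.523, so the balance reaches zero during payment 12.

12 months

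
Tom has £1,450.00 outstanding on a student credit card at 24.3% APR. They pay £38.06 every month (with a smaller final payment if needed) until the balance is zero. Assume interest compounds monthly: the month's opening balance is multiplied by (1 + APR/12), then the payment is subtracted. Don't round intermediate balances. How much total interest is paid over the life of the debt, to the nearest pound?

£1,352

Monthly rate r = 24.3%/12 = 2.025% = 0.02025.
Payoff takes n = ⌈−ln(1 − rB₀/P)/ln(1+r)⌉ = ⌈73.631⌉ = 74 payments; the last is £24.10.
Total paid = 73·£38.06 + £24.10 = £2,802.48.
Total interest = total paid − principal = £2,802.48 − £1,450.00 = £1,352.48.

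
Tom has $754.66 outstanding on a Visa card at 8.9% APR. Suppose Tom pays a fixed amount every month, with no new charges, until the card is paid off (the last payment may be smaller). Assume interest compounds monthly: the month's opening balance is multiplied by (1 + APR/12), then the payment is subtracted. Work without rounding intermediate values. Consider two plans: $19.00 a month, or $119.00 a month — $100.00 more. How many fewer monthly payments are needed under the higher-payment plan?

41 fewer payments

Monthly rate r = 8.9%/12 = 0.741667% = 0.00741667.
At $19.00/mo: n = ⌈−ln(1 − rB₀/P)/ln(1+r)⌉ = 48 payments (last $4.30); total interest = total paid − $754.66 = $142.64.
At $119.00/mo: 7 payments (last $61.96); total interest $21.30.
Payments saved = 48 − 7 = 41.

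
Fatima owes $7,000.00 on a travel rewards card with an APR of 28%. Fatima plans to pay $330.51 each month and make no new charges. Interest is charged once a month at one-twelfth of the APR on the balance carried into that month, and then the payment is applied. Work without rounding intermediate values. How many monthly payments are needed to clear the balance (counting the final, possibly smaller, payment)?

30 payments

Monthly rate r = 28%/12 = 2.33333% = 0.0233333.
Recurrence: B ← B·(1+r) − $330.51.
Month 1: interest $163.33; balance after payment $6,832.82.
Month 2: interest $159.43; balance after payment $6,661.75.
Closed form: n = −ln(1 − rB₀/P)/ln(1+r) = −ln(0.50581)/ln(1.02333) ≈ 29.550, so the balance reaches zero during payment 30.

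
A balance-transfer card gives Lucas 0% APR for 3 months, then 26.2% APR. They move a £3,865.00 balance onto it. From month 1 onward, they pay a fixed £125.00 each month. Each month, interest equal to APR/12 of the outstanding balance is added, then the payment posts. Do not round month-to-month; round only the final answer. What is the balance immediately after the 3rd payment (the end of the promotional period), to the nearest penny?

Promo months 1–3 at r₀ = 0%/12 = 0; months 4+ at r₁ = 26.2%/12 = 0.0218333.
After month 3 (no interest yet): B = £3,865.00 − 3·£125.00 = £3,490.00.

£3,490.00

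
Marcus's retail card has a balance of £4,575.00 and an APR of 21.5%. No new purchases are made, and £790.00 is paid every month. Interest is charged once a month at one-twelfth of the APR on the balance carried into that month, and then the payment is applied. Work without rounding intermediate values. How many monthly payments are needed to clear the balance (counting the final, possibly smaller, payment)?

Monthly rate r = 21.5%/12 = 1.79167% = 0.0179167.
Recurrence: B ← B·(1+r) − £790.00.
Month 1: interest £81.97; balance after payment £3,866.97.
Month 2: interest £69.28; balance after payment £3,146.25.
Closed form: n = −ln(1 − rB₀/P)/ln(1+r) = −ln(0.89624)/ln(1.01792) ≈ 6.169, so the balance reaches zero during payment 7.

7 months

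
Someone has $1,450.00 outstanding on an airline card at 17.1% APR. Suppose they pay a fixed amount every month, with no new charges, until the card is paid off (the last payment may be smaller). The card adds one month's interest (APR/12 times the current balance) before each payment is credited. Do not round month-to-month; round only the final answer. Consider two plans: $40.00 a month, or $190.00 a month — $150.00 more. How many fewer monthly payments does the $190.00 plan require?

Monthly rate r = 17.1%/12 = 1.425% = 0.01425.
At $40.00/mo: n = ⌈−ln(1 − rB₀/P)/ln(1+r)⌉ = 52 payments (last $14.80); total interest = total paid − $1,450.00 = $604.80.
At $190.00/mo: 9 payments (last $26.14); total interest $96.14.
Payments saved = 52 − 9 = 43.

43 fewer payments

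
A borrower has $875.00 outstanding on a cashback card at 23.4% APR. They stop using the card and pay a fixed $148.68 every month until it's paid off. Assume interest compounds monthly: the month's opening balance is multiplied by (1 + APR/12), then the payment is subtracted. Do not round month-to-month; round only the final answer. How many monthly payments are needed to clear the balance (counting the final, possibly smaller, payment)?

Monthly rate r = 23.4%/12 = 1.95% = 0.0195.
Recurrence: B ← B·(1+r) − $148.68.
Month 1: interest $17.06; balance after payment $743.38.
Month 2: interest $14.50; balance after payment $609.20.
Closed form: n = −ln(1 − rB₀/P)/ln(1+r) = −ln(0.88524)/ln(1.0195) ≈ 6.312, so the balance reaches zero during payment 7.

7 months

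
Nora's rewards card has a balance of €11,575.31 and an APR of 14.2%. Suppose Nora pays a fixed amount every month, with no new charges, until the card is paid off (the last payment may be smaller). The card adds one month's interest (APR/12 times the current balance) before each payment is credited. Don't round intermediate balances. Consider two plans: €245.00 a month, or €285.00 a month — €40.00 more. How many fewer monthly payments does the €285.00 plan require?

Monthly rate r = 14.2%/12 = 1.18333% = 0.0118333.
At €245.00/mo: n = ⌈−ln(1 − rB₀/P)/ln(1+r)⌉ = 70 payments (last €149.96); total interest = total paid − €11,575.31 = €5,479.65.
At €285.00/mo: 56 payments (last €196.40); total interest €4,296.09.
Payments saved = 70 − 56 = 14.

14 fewer payments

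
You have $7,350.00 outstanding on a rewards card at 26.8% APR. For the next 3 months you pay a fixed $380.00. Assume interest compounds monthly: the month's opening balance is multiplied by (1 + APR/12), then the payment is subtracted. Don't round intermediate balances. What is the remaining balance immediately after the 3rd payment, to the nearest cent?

$6,687.88

Monthly rate r = 26.8%/12 = 2.23333% = 0.0223333.
Each month: B ← B·(1+r) − $380.00.
Month 1: interest $164.15; balance after payment $7,134.15.
Month 2: interest $159.33; balance after payment $6,913.48.
Month 3: interest $154.40; balance after payment $6,687.88.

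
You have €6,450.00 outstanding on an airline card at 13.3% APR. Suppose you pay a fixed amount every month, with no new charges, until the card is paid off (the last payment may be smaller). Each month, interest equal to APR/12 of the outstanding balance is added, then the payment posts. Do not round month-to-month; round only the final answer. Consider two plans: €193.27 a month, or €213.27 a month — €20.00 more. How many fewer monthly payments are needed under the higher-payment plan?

4 fewer payments

Monthly rate r = 13.3%/12 = 1.10833% = 0.0110833.
At €193.27/mo: n = ⌈−ln(1 − rB₀/P)/ln(1+r)⌉ = 42 payments (last €174.29); total interest = total paid − €6,450.00 = €1,648.36.
At €213.27/mo: 38 payments (last €8.51); total interest €1,449.50.
Payments saved = 42 − 38 = 4.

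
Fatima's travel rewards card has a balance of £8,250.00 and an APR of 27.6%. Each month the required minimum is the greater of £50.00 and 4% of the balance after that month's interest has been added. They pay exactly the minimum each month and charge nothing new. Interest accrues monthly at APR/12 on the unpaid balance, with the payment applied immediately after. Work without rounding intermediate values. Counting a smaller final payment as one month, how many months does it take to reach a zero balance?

Monthly rate r = 27.6%/12 = 2.3% = 0.023.
While 4% of the post-interest balance exceeds £50.00, each month B ← (B·(1+r))·(1 − 0.04), i.e. B shrinks by the factor (1+r)·0.96 = 0.98208.
This holds for months 1–106. Entering month 107 the balance is £1,213.45; 4% of the post-interest balance is now below £50.00, so the flat £50.00 minimum applies from here.
From month 107 a fixed £50.00 at rate r clears £1,213.45 in 36 more payments. Total: 106 + 36 = 142 months.

142 months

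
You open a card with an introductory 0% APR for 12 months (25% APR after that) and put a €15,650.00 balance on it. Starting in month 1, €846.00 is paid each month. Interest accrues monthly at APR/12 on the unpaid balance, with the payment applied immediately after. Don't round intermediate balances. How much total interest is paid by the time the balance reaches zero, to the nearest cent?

Promo months 1–12 at r₀ = 0%/12 = 0; months 13+ at r₁ = 25%/12 = 0.0208333.
After month 12 (no interest yet): B = €15,650.00 − 12·€846.00 = €5,498.00.
Then at r₁ with €846.00/mo: n₂ = −ln(1 − r₁·B/P)/ln(1+r₁) ≈ 7.06 → 8 more payments.
Total paid = 19·€846.00 + €47.40 = €16,121.40; interest = €16,121.40 − €15,650.00 = €471.40.

€471.40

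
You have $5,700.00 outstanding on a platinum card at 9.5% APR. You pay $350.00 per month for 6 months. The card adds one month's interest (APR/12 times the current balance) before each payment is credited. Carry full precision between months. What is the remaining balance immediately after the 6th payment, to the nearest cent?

Monthly rate r = 9.5%/12 = 0.791667% = 0.00791667.
Each month: B ← B·(1+r) − $350.00.
Month 1: interest $45.13; balance after payment $5,395.12.
Month 2: interest $42.71; balance after payment $5,087.84.
Month 3: interest $40.28; balance after payment $4,778.12.
Month 4: interest $37.83; balance after payment $4,465.94.
Month 5: interest $35.36; balance after payment $4,151.30.
Month 6: interest $32.86; balance after payment $3,834.16.

$3,834.16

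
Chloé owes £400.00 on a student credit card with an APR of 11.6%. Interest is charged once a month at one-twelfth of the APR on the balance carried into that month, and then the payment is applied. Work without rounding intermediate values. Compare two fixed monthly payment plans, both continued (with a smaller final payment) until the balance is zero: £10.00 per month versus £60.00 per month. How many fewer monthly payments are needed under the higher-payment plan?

Monthly rate r = 11.6%/12 = 0.966667% = 0.00966667.
At £10.00/mo: n = ⌈−ln(1 − rB₀/P)/ln(1+r)⌉ = 51 payments (last £8.15); total interest = total paid − £400.00 = £108.15.
At £60.00/mo: 7 payments (last £55.49); total interest £15.49.
Payments saved = 51 − 7 = 44.

44 fewer payments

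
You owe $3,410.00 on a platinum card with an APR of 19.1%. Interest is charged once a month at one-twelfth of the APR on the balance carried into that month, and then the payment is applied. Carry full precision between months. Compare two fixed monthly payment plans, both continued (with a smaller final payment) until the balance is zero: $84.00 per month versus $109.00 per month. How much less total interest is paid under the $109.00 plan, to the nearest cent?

$769.85

Monthly rate r = 19.1%/12 = 1.59167% = 0.0159167.
At $84.00/mo: n = ⌈−ln(1 − rB₀/P)/ln(1+r)⌉ = 66 payments (last $66.18); total interest = total paid − $3,410.00 = $2,116.18.
At $109.00/mo: 44 payments (last $69.33); total interest $1,346.33.
Interest saved = $2,116.18 − $1,346.33 = $769.85.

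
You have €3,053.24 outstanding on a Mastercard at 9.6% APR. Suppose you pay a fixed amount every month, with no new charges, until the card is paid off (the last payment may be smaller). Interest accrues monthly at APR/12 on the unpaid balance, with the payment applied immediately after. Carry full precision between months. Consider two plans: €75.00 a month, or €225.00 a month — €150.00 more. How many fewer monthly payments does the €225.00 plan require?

35 fewer payments

Monthly rate r = 9.6%/12 = 0.8% = 0.008.
At €75.00/mo: n = ⌈−ln(1 − rB₀/P)/ln(1+r)⌉ = 50 payments (last €34.04); total interest = total paid − €3,053.24 = €655.80.
At €225.00/mo: 15 payments (last €95.16); total interest €191.92.
Payments saved = 50 − 15 = 35.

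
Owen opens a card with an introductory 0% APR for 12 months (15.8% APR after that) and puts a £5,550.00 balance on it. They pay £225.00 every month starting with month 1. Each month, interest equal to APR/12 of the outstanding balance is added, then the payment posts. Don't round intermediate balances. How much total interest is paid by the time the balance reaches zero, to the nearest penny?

Promo months 1–12 at r₀ = 0%/12 = 0; months 13+ at r₁ = 15.8%/12 = 0.0131667.
After month 12 (no interest yet): B = £5,550.00 − 12·£225.00 = £2,850.00.
Then at r₁ with £225.00/mo: n₂ = −ln(1 − r₁·B/P)/ln(1+r₁) ≈ 13.95 → 14 more payments.
Total paid = 25·£225.00 + £213.45 = £5,838.45; interest = £5,838.45 − £5,550.00 = £288.45.

£288.45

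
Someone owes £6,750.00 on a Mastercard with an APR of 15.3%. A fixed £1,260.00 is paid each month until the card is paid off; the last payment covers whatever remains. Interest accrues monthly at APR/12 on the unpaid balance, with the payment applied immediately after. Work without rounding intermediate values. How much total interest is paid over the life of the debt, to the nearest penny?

£288.01

Monthly rate r = 15.3%/12 = 1.275% = 0.01275.
Payoff takes n = ⌈−ln(1 − rB₀/P)/ln(1+r)⌉ = ⌈5.584⌉ = 6 payments; the last is £738.01.
Total paid = 5·£1,260.00 + £738.01 = £7,038.01.
Total interest = total paid − principal = £7,038.01 − £6,750.00 = £288.01.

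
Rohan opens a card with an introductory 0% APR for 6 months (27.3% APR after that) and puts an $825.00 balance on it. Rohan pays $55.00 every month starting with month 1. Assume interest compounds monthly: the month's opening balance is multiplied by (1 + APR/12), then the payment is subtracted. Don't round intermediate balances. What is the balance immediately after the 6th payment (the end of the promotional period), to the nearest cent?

Promo months 1–6 at r₀ = 0%/12 = 0; months 7+ at r₁ = 27.3%/12 = 0.02275.
After month 6 (no interest yet): B = $825.00 − 6·$55.00 = $495.00.

$495.00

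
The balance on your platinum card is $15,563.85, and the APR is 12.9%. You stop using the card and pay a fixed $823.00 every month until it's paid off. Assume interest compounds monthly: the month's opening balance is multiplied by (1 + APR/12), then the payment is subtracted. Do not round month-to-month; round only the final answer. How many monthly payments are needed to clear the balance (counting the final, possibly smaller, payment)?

Monthly rate r = 12.9%/12 = 1.075% = 0.01075.
Recurrence: B ← B·(1+r) − $823.00.
Month 1: interest $167.31; balance after payment $14,908.16.
Month 2: interest $160.26; balance after payment $14,245.42.
Closed form: n = −ln(1 − rB₀/P)/ln(1+r) = −ln(0.79671)/ln(1.01075) ≈ 21.255, so the balance reaches zero during payment 22.

22 payments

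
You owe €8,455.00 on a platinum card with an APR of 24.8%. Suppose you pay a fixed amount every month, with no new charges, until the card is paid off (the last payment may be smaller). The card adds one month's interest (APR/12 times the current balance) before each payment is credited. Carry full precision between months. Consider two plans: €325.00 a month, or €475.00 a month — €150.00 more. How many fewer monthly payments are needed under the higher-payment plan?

Monthly rate r = 24.8%/12 = 2.06667% = 0.0206667.
At €325.00/mo: n = ⌈−ln(1 − rB₀/P)/ln(1+r)⌉ = 38 payments (last €232.06); total interest = total paid − €8,455.00 = €3,802.06.
At €475.00/mo: 23 payments (last €201.41); total interest €2,196.41.
Payments saved = 38 − 23 = 15.

15 fewer payments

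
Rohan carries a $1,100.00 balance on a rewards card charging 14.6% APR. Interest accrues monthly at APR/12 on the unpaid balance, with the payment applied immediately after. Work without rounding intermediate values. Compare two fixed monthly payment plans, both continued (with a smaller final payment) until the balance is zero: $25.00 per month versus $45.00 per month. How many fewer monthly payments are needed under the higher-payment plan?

Monthly rate r = 14.6%/12 = 1.21667% = 0.0121667.
At $25.00/mo: n = ⌈−ln(1 − rB₀/P)/ln(1+r)⌉ = 64 payments (last $9.46); total interest = total paid − $1,100.00 = $484.46.
At $45.00/mo: 30 payments (last $8.50); total interest $213.50.
Payments saved = 64 − 30 = 34.

34 fewer payments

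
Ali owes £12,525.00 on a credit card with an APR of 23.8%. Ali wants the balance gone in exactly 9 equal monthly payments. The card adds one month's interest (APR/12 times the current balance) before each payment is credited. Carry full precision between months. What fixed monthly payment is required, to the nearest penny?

£1,533.29

Monthly rate r = 23.8%/12 = 1.98333% = 0.0198333.
Level-payment amortization: P = B₀·r / (1 − (1+r)^(−n)) = 12525.00·0.0198333 / (1 − 1.01983^(−9)).
Denominator 1 − (1+r)^(−9) = 0.162013206.
P = 248.413 / 0.162013206 ≈ 1533.29.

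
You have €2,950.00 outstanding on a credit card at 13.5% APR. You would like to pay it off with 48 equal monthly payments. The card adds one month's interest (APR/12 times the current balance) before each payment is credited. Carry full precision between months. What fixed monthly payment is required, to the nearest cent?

Monthly rate r = 13.5%/12 = 1.125% = 0.01125.
Level-payment amortization: P = B₀·r / (1 − (1+r)^(−n)) = 2950.00·0.01125 / (1 − 1.01125^(−48)).
Denominator 1 − (1+r)^(−48) = 0.415492163.
P = 33.1875 / 0.415492163 ≈ 79.88.

€79.88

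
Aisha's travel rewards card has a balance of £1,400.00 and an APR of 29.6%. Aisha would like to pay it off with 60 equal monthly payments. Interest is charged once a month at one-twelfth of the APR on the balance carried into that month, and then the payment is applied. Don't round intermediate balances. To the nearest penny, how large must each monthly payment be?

£44.95

Monthly rate r = 29.6%/12 = 2.46667% = 0.0246667.
Level-payment amortization: P = B₀·r / (1 − (1+r)^(−n)) = 1400.00·0.0246667 / (1 − 1.02467^(−60)).
Denominator 1 − (1+r)^(−60) = 0.768237326.
P = 34.5333 / 0.768237326 ≈ 44.95.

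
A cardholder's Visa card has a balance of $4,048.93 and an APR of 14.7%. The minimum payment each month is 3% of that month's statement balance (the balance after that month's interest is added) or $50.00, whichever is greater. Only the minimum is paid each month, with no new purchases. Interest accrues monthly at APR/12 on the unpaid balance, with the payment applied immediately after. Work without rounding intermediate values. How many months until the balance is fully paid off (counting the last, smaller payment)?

Monthly rate r = 14.7%/12 = 1.225% = 0.01225.
While 3% of the post-interest balance exceeds $50.00, each month B ← (B·(1+r))·(1 − 0.03), i.e. B shrinks by the factor (1+r)·0.97 = 0.98188.
This holds for months 1–50. Entering month 51 the balance is $1,622.99; 3% of the post-interest balance is now below $50.00, so the flat $50.00 minimum applies from here.
From month 51 a fixed $50.00 at rate r clears $1,622.99 in 42 more payments. Total: 50 + 42 = 92 months.

92 months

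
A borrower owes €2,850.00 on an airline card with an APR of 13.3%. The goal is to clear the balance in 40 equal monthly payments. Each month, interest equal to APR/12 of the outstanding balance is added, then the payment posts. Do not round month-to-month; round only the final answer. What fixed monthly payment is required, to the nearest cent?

Monthly rate r = 13.3%/12 = 1.10833% = 0.0110833.
Level-payment amortization: P = B₀·r / (1 − (1+r)^(−n)) = 2850.00·0.0110833 / (1 − 1.01108^(−40)).
Denominator 1 − (1+r)^(−40) = 0.356539432.
P = 31.5875 / 0.356539432 ≈ 88.59.

€88.59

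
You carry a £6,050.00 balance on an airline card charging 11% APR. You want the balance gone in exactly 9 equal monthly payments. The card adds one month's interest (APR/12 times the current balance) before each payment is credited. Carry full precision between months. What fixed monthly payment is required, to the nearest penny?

£703.41

Monthly rate r = 11%/12 = 0.916667% = 0.00916667.
Level-payment amortization: P = B₀·r / (1 − (1+r)^(−n)) = 6050.00·0.00916667 / (1 − 1.00917^(−9)).
Denominator 1 − (1+r)^(−9) = 0.0788424285.
P = 55.4583 / 0.0788424285 ≈ 703.41.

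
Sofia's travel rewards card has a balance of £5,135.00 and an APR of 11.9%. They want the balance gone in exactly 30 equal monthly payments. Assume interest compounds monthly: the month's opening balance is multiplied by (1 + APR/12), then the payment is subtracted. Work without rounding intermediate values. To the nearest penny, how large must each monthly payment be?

Monthly rate r = 11.9%/12 = 0.991667% = 0.00991667.
Level-payment amortization: P = B₀·r / (1 − (1+r)^(−n)) = 5135.00·0.00991667 / (1 − 1.00992^(−30)).
Denominator 1 − (1+r)^(−30) = 0.256238289.
P = 50.9221 / 0.256238289 ≈ 198.73.

£198.73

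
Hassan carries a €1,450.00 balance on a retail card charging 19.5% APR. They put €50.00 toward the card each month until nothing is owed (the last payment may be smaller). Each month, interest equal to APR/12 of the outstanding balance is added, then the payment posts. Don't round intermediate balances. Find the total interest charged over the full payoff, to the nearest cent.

Monthly rate r = 19.5%/12 = 1.625% = 0.01625.
Payoff takes n = ⌈−ln(1 − rB₀/P)/ln(1+r)⌉ = ⌈39.533⌉ = 40 payments; the last is €26.73.
Total paid = 39·€50.00 + €26.73 = €1,976.73.
Total interest = total paid − principal = €1,976.73 − €1,450.00 = €526.73.

€526.73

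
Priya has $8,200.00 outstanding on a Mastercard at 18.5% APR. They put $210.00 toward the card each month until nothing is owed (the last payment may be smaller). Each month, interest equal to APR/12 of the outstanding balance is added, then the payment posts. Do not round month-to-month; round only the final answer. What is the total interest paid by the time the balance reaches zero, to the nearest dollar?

Monthly rate r = 18.5%/12 = 1.54167% = 0.0154167.
Payoff takes n = ⌈−ln(1 − rB₀/P)/ln(1+r)⌉ = ⌈60.217⌉ = 61 payments; the last is $45.86.
Total paid = 60·$210.00 + $45.86 = $12,645.86.
Total interest = total paid − principal = $12,645.86 − $8,200.00 = $4,445.86.

$4,446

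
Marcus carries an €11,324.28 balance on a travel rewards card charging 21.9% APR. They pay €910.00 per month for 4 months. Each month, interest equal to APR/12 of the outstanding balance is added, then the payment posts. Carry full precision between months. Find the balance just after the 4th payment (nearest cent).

Monthly rate r = 21.9%/12 = 1.825% = 0.01825.
Each month: B ← B·(1+r) − €910.00.
Month 1: interest €206.67; balance after payment €10,620.95.
Month 2: interest €193.83; balance after payment €9,904.78.
Month 3: interest €180.76; balance after payment €9,175.54.
Month 4: interest €167.45; balance after payment €8,433.00.

€8,433.00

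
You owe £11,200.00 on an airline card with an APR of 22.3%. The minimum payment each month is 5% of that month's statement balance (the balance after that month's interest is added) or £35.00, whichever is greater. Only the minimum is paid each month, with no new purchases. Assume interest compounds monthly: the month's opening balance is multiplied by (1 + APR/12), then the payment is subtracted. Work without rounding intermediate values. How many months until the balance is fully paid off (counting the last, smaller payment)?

Monthly rate r = 22.3%/12 = 1.85833% = 0.0185833.
While 5% of the post-interest balance exceeds £35.00, each month B ← (B·(1+r))·(1 − 0.05), i.e. B shrinks by the factor (1+r)·0.95 = 0.96765.
This holds for months 1–85. Entering month 86 the balance is £684.59; 5% of the post-interest balance is now below £35.00, so the flat £35.00 minimum applies from here.
From month 86 a fixed £35.00 at rate r clears £684.59 in 25 more payments. Total: 85 + 25 = 110 months.

110 months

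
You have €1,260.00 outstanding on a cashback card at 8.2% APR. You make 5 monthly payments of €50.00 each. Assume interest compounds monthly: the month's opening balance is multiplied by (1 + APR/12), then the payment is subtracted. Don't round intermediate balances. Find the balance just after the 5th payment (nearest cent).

€1,050.20

Monthly rate r = 8.2%/12 = 0.683333% = 0.00683333.
Each month: B ← B·(1+r) − €50.00.
Month 1: interest €8.61; balance after payment €1,218.61.
Month 2: interest €8.33; balance after payment €1,176.94.
Month 3: interest €8.04; balance after payment €1,134.98.
Month 4: interest €7.76; balance after payment €1,092.74.
Month 5: interest €7.47; balance after payment €1,050.20.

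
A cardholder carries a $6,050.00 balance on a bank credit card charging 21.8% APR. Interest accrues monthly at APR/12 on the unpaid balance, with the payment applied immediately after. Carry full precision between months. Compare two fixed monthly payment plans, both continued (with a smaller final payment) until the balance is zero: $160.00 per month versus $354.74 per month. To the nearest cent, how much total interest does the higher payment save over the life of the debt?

Monthly rate r = 21.8%/12 = 1.81667% = 0.0181667.
At $160.00/mo: n = ⌈−ln(1 − rB₀/P)/ln(1+r)⌉ = 65 payments (last $81.12); total interest = total paid − $6,050.00 = $4,271.12.
At $354.74/mo: 21 payments (last $212.42); total interest $1,257.22.
Interest saved = $4,271.12 − $1,257.22 = $3,013.90.

$3,013.90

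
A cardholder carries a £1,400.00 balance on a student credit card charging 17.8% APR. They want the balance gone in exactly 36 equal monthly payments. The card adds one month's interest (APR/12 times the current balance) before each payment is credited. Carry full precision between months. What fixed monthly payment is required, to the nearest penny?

£50.47

Monthly rate r = 17.8%/12 = 1.48333% = 0.0148333.
Level-payment amortization: P = B₀·r / (1 − (1+r)^(−n)) = 1400.00·0.0148333 / (1 − 1.01483^(−36)).
Denominator 1 − (1+r)^(−36) = 0.411441078.
P = 20.7667 / 0.411441078 ≈ 50.47.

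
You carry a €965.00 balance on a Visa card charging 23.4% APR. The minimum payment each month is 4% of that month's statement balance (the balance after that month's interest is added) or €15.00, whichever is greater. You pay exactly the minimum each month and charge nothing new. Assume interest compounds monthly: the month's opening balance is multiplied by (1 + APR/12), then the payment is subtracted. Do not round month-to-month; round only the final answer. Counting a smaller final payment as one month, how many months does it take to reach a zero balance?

Monthly rate r = 23.4%/12 = 1.95% = 0.0195.
While 4% of the post-interest balance exceeds €15.00, each month B ← (B·(1+r))·(1 − 0.04), i.e. B shrinks by the factor (1+r)·0.96 = 0.97872.
This holds for months 1–45. Entering month 46 the balance is €366.57; 4% of the post-interest balance is now below €15.00, so the flat €15.00 minimum applies from here.
From month 46 a fixed €15.00 at rate r clears €366.57 in 34 more payments. Total: 45 + 34 = 79 months.

79 months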